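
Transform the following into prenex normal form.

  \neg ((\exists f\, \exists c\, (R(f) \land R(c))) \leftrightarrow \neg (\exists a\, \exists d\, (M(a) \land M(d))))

First replace A → B with ¬A ∨ B; A ↔ B as (¬A ∨ B) ∧ (¬B ∨ A).
  \neg ((\neg (\exists f\, \exists c\, (R(f) \land R(c))) \lor \neg (\exists a\, \exists d\, (M(a) \land M(d)))) \land (\neg \neg (\exists a\, \exists d\, (M(a) \land M(d))) \lor (\exists f\, \exists c\, (R(f) \land R(c)))))
Drive negations inward (¬∀x A ≡ ∃x ¬A, ¬∃x A ≡ ∀x ¬A, De Morgan for ∧/∨):
  (\exists f\, \exists c\, (R(f) \land R(c))) \land (\exists a\, \exists d\, (M(a) \land M(d))) \lor (\forall a\, \forall d\, (\neg M(a) \lor \neg M(d))) \land (\forall f\, \forall c\, (\neg R(f) \lor \neg R(c)))
Give each quantifier a distinct variable: a↦y, d↦q, f↦w1, c↦t.
  (\exists f\, \exists c\, (R(f) \land R(c))) \land (\exists a\, \exists d\, (M(a) \land M(d))) \lor (\forall y\, \forall q\, (\neg M(y) \lor \neg M(q))) \land (\forall w1\, \forall t\, (\neg R(w1) \lor \neg R(t)))
Finally move all quantifiers to the prefix:
  \exists f\, \exists c\, \exists a\, \exists d\, \forall y\, \forall q\, \forall w1\, \forall t\, (R(f) \land R(c) \land M(a) \land M(d) \lor (\neg M(y) \lor \neg M(q)) \land (\neg R(w1) \lor \neg R(t)))

\exists f\, \exists c\, \exists a\, \exists d\, \forall y\, \forall q\, \forall w1\, \forall t\, (R(f) \land R(c) \land M(a) \land M(d) \lor (\neg M(y) \lor \neg M(q)) \land (\neg R(w1) \lor \neg R(t)))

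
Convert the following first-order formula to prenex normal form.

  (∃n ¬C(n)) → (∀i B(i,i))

∀n ∀i (C(n) ∨ B(i,i))

First replace A → B with ¬A ∨ B.
  ¬(∃n ¬C(n)) ∨ (∀i B(i,i))
Move each ¬ inward, flipping quantifiers it crosses:
  (∀n C(n)) ∨ (∀i B(i,i))
Extract every quantifier outward, since the variables are now distinct and don't occur free across branches:
  ∀n ∀i (C(n) ∨ B(i,i))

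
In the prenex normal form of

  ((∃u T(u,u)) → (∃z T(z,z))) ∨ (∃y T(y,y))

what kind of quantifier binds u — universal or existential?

universal

Rewrite implications/biconditionals: A → B as ¬A ∨ B.
  ¬(∃u T(u,u)) ∨ (∃z T(z,z)) ∨ (∃y T(y,y))
Drive negations inward (¬∀x A ≡ ∃x ¬A, ¬∃x A ≡ ∀x ¬A, De Morgan for ∧/∨):
  (∀u ¬T(u,u)) ∨ (∃z T(z,z)) ∨ (∃y T(y,y))
All bound variables are already distinct, so no renaming is needed.
Extract every quantifier outward, since the variables are now distinct and don't occur free across branches:
  ∀u ∃z ∃y (¬T(u,u) ∨ T(z,z) ∨ T(y,y))
The quantifier ∃u sits under an odd number of negations (counting the antecedent side of each →), so it flips to ∀u.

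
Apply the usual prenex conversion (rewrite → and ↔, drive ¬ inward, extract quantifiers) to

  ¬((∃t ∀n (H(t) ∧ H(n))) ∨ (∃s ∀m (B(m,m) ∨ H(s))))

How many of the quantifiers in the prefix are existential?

Move each ¬ inward, flipping quantifiers it crosses:
  (∀t ∃n (¬H(t) ∨ ¬H(n))) ∧ (∀s ∃m (¬B(m,m) ∧ ¬H(s)))
All bound variables are already distinct, so no renaming is needed.
Finally move all quantifiers to the prefix:
  ∀t ∃n ∀s ∃m ((¬H(t) ∨ ¬H(n)) ∧ ¬B(m,m) ∧ ¬H(s))
The prefix is ∀t ∃n ∀s ∃m: 2 universal, 2 existential.

2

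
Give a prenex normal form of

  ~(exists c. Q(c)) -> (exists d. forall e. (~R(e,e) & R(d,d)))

Eliminate → and ↔ using ¬ and ∨.
  ~~(exists c. Q(c)) | (exists d. forall e. (~R(e,e) & R(d,d)))
Drive negations inward (¬∀x A ≡ ∃x ¬A, ¬∃x A ≡ ∀x ¬A, De Morgan for ∧/∨):
  (exists c. Q(c)) | (exists d. forall e. (~R(e,e) & R(d,d)))
All bound variables are already distinct, so no renaming is needed.
Finally move all quantifiers to the prefix:
  exists c. exists d. forall e. (Q(c) | ~R(e,e) & R(d,d))

exists c. exists d. forall e. (Q(c) | ~R(e,e) & R(d,d))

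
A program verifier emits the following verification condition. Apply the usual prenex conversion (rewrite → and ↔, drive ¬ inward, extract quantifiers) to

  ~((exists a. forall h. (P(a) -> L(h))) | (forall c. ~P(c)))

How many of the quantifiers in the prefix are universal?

Eliminate → and ↔ using ¬ and ∨.
  ~((exists a. forall h. (~P(a) | L(h))) | (forall c. ~P(c)))
Drive negations inward (¬∀x A ≡ ∃x ¬A, ¬∃x A ≡ ∀x ¬A, De Morgan for ∧/∨):
  (forall a. exists h. (P(a) & ~L(h))) & (exists c. P(c))
Pull the quantifiers to the front (each side's bound variable is not free in the other side):
  forall a. exists h. exists c. (P(a) & ~L(h) & P(c))
The prefix is forall a exists h exists c: 1 universal, 2 existential.

1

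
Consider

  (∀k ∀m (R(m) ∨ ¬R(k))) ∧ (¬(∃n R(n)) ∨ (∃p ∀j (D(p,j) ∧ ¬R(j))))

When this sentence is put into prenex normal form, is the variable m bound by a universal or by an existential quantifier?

universal

Push ¬ through the quantifiers and connectives to reach negation normal form:
  (∀k ∀m (R(m) ∨ ¬R(k))) ∧ ((∀n ¬R(n)) ∨ (∃p ∀j (D(p,j) ∧ ¬R(j))))
Pull the quantifiers to the front (each side's bound variable is not free in the other side):
  ∀k ∀m ∀n ∃p ∀j ((R(m) ∨ ¬R(k)) ∧ (¬R(n) ∨ D(p,j) ∧ ¬R(j)))
The quantifier ∀m sits under an even number of negations, so it remains universal.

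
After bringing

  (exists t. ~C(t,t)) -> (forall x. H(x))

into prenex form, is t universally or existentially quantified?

Rewrite implications/biconditionals: A → B as ¬A ∨ B.
  ~(exists t. ~C(t,t)) | (forall x. H(x))
Push ¬ through the quantifiers and connectives to reach negation normal form:
  (forall t. C(t,t)) | (forall x. H(x))
All bound variables are already distinct, so no renaming is needed.
Pull the quantifiers to the front (each side's bound variable is not free in the other side):
  forall t. forall x. (C(t,t) | H(x))
The quantifier exists t sits under an odd number of negations (counting the antecedent side of each →), so it flips to forall t.

universal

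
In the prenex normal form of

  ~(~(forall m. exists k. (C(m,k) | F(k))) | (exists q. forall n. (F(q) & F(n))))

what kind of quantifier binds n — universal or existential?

existential

Drive negations inward (¬∀x A ≡ ∃x ¬A, ¬∃x A ≡ ∀x ¬A, De Morgan for ∧/∨):
  (forall m. exists k. (C(m,k) | F(k))) & (forall q. exists n. (~F(q) | ~F(n)))
Finally move all quantifiers to the prefix:
  forall m. exists k. forall q. exists n. ((C(m,k) | F(k)) & (~F(q) | ~F(n)))
The quantifier forall n sits under an odd number of negations, so it flips to exists n.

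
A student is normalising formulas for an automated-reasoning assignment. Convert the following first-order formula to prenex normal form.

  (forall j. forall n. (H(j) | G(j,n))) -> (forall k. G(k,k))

Eliminate → and ↔ using ¬ and ∨.
  ~(forall j. forall n. (H(j) | G(j,n))) | (forall k. G(k,k))
Push ¬ through the quantifiers and connectives to reach negation normal form:
  (exists j. exists n. (~H(j) & ~G(j,n))) | (forall k. G(k,k))
All bound variables are already distinct, so no renaming is needed.
Finally move all quantifiers to the prefix:
  exists j. exists n. forall k. (~H(j) & ~G(j,n) | G(k,k))

exists j. exists n. forall k. (~H(j) & ~G(j,n) | G(k,k))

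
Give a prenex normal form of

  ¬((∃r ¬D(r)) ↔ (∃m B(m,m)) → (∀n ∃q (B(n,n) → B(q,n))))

Rewrite implications/biconditionals: A → B as ¬A ∨ B; A ↔ B as (¬A ∨ B) ∧ (¬B ∨ A).
  ¬((¬(∃r ¬D(r)) ∨ ¬(∃m B(m,m)) ∨ (∀n ∃q (¬B(n,n) ∨ B(q,n)))) ∧ (¬(¬(∃m B(m,m)) ∨ (∀n ∃q (¬B(n,n) ∨ B(q,n)))) ∨ (∃r ¬D(r))))
Move each ¬ inward, flipping quantifiers it crosses:
  (∃r ¬D(r)) ∧ (∃m B(m,m)) ∧ (∃n ∀q (B(n,n) ∧ ¬B(q,n))) ∨ ((∀m ¬B(m,m)) ∨ (∀n ∃q (¬B(n,n) ∨ B(q,n)))) ∧ (∀r D(r))
Rename bound variables to avoid capture: m↦v, n↦u, q↦x, r↦y.
  (∃r ¬D(r)) ∧ (∃m B(m,m)) ∧ (∃n ∀q (B(n,n) ∧ ¬B(q,n))) ∨ ((∀v ¬B(v,v)) ∨ (∀u ∃x (¬B(u,u) ∨ B(x,u)))) ∧ (∀y D(y))
Pull the quantifiers to the front (each side's bound variable is not free in the other side):
  ∃r ∃m ∃n ∀q ∀v ∀u ∃x ∀y (¬D(r) ∧ B(m,m) ∧ B(n,n) ∧ ¬B(q,n) ∨ (¬B(v,v) ∨ ¬B(u,u) ∨ B(x,u)) ∧ D(y))

∃r ∃m ∃n ∀q ∀v ∀u ∃x ∀y (¬D(r) ∧ B(m,m) ∧ B(n,n) ∧ ¬B(q,n) ∨ (¬B(v,v) ∨ ¬B(u,u) ∨ B(x,u)) ∧ D(y))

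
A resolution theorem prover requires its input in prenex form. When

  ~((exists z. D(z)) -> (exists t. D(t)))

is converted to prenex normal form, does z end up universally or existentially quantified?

existential

Rewrite implications/biconditionals: A → B as ¬A ∨ B.
  ~(~(exists z. D(z)) | (exists t. D(t)))
Push ¬ through the quantifiers and connectives to reach negation normal form:
  (exists z. D(z)) & (forall t. ~D(t))
Finally move all quantifiers to the prefix:
  exists z. forall t. (D(z) & ~D(t))
The quantifier exists z sits under an even number of negations (counting the antecedent side of each →), so it remains existential.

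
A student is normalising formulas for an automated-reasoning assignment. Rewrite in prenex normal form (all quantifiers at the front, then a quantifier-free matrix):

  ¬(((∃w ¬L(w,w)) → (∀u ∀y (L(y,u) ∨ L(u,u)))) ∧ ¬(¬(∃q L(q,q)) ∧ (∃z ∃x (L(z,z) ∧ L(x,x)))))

First replace A → B with ¬A ∨ B.
  ¬((¬(∃w ¬L(w,w)) ∨ (∀u ∀y (L(y,u) ∨ L(u,u)))) ∧ ¬(¬(∃q L(q,q)) ∧ (∃z ∃x (L(z,z) ∧ L(x,x)))))
Drive negations inward (¬∀x A ≡ ∃x ¬A, ¬∃x A ≡ ∀x ¬A, De Morgan for ∧/∨):
  (∃w ¬L(w,w)) ∧ (∃u ∃y (¬L(y,u) ∧ ¬L(u,u))) ∨ (∀q ¬L(q,q)) ∧ (∃z ∃x (L(z,z) ∧ L(x,x)))
All bound variables are already distinct, so no renaming is needed.
Finally move all quantifiers to the prefix:
  ∃w ∃u ∃y ∀q ∃z ∃x (¬L(w,w) ∧ ¬L(y,u) ∧ ¬L(u,u) ∨ ¬L(q,q) ∧ L(z,z) ∧ L(x,x))

∃w ∃u ∃y ∀q ∃z ∃x (¬L(w,w) ∧ ¬L(y,u) ∧ ¬L(u,u) ∨ ¬L(q,q) ∧ L(z,z) ∧ L(x,x))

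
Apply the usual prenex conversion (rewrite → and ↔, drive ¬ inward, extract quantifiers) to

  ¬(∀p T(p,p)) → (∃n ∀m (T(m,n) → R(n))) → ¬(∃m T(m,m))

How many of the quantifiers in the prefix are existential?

1

First replace A → B with ¬A ∨ B.
  ¬¬(∀p T(p,p)) ∨ ¬(∃n ∀m (¬T(m,n) ∨ R(n))) ∨ ¬(∃m T(m,m))
Drive negations inward (¬∀x A ≡ ∃x ¬A, ¬∃x A ≡ ∀x ¬A, De Morgan for ∧/∨):
  (∀p T(p,p)) ∨ (∀n ∃m (T(m,n) ∧ ¬R(n))) ∨ (∀m ¬T(m,m))
Rename bound variables to avoid capture: m↦a.
  (∀p T(p,p)) ∨ (∀n ∃m (T(m,n) ∧ ¬R(n))) ∨ (∀a ¬T(a,a))
Extract every quantifier outward, since the variables are now distinct and don't occur free across branches:
  ∀p ∀n ∃m ∀a (T(p,p) ∨ T(m,n) ∧ ¬R(n) ∨ ¬T(a,a))
The prefix is ∀p ∀n ∃m ∀a: 3 universal, 1 existential.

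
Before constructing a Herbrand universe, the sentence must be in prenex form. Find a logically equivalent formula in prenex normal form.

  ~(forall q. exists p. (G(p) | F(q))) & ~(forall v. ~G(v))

Drive negations inward (¬∀x A ≡ ∃x ¬A, ¬∃x A ≡ ∀x ¬A, De Morgan for ∧/∨):
  (exists q. forall p. (~G(p) & ~F(q))) & (exists v. G(v))
All bound variables are already distinct, so no renaming is needed.
Finally move all quantifiers to the prefix:
  exists q. forall p. exists v. (~G(p) & ~F(q) & G(v))

exists q. forall p. exists v. (~G(p) & ~F(q) & G(v))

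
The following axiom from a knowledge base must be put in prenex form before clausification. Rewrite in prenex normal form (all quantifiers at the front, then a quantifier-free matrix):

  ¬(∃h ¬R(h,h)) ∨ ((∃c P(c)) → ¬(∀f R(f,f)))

∀h ∀c ∃f (R(h,h) ∨ ¬P(c) ∨ ¬R(f,f))

Eliminate → and ↔ using ¬ and ∨.
  ¬(∃h ¬R(h,h)) ∨ ¬(∃c P(c)) ∨ ¬(∀f R(f,f))
Move each ¬ inward, flipping quantifiers it crosses:
  (∀h R(h,h)) ∨ (∀c ¬P(c)) ∨ (∃f ¬R(f,f))
All bound variables are already distinct, so no renaming is needed.
Finally move all quantifiers to the prefix:
  ∀h ∀c ∃f (R(h,h) ∨ ¬P(c) ∨ ¬R(f,f))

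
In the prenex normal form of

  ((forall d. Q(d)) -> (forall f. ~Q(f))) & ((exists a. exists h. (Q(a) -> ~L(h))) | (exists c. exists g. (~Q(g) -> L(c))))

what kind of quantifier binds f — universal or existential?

universal

Eliminate → and ↔ using ¬ and ∨.
  (~(forall d. Q(d)) | (forall f. ~Q(f))) & ((exists a. exists h. (~Q(a) | ~L(h))) | (exists c. exists g. (~~Q(g) | L(c))))
Move each ¬ inward, flipping quantifiers it crosses:
  ((exists d. ~Q(d)) | (forall f. ~Q(f))) & ((exists a. exists h. (~Q(a) | ~L(h))) | (exists c. exists g. (Q(g) | L(c))))
Finally move all quantifiers to the prefix:
  exists d. forall f. exists a. exists h. exists c. exists g. ((~Q(d) | ~Q(f)) & (~Q(a) | ~L(h) | Q(g) | L(c)))
The quantifier forall f sits under an even number of negations (counting the antecedent side of each →), so it remains universal.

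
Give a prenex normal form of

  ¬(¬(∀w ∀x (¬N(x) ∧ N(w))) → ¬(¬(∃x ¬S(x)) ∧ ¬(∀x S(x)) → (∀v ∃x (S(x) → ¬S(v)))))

∃w ∃x ∃z ∀u ∀v ∃a ((N(x) ∨ ¬N(w)) ∧ (¬S(z) ∨ S(u) ∨ ¬S(a) ∨ ¬S(v)))

First replace A → B with ¬A ∨ B.
  ¬(¬¬(∀w ∀x (¬N(x) ∧ N(w))) ∨ ¬(¬(¬(∃x ¬S(x)) ∧ ¬(∀x S(x))) ∨ (∀v ∃x (¬S(x) ∨ ¬S(v)))))
Push ¬ through the quantifiers and connectives to reach negation normal form:
  (∃w ∃x (N(x) ∨ ¬N(w))) ∧ ((∃x ¬S(x)) ∨ (∀x S(x)) ∨ (∀v ∃x (¬S(x) ∨ ¬S(v))))
Give each quantifier a distinct variable: x↦z, x↦u, x↦a.
  (∃w ∃x (N(x) ∨ ¬N(w))) ∧ ((∃z ¬S(z)) ∨ (∀u S(u)) ∨ (∀v ∃a (¬S(a) ∨ ¬S(v))))
Extract every quantifier outward, since the variables are now distinct and don't occur free across branches:
  ∃w ∃x ∃z ∀u ∀v ∃a ((N(x) ∨ ¬N(w)) ∧ (¬S(z) ∨ S(u) ∨ ¬S(a) ∨ ¬S(v)))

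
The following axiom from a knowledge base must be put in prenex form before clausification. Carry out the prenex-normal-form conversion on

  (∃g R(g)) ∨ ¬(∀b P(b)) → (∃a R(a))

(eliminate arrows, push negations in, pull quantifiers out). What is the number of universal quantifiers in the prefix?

Eliminate → and ↔ using ¬ and ∨.
  ¬((∃g R(g)) ∨ ¬(∀b P(b))) ∨ (∃a R(a))
Drive negations inward (¬∀x A ≡ ∃x ¬A, ¬∃x A ≡ ∀x ¬A, De Morgan for ∧/∨):
  (∀g ¬R(g)) ∧ (∀b P(b)) ∨ (∃a R(a))
All bound variables are already distinct, so no renaming is needed.
Extract every quantifier outward, since the variables are now distinct and don't occur free across branches:
  ∀g ∀b ∃a (¬R(g) ∧ P(b) ∨ R(a))
The prefix is ∀g ∀b ∃a: 2 universal, 1 existential.

2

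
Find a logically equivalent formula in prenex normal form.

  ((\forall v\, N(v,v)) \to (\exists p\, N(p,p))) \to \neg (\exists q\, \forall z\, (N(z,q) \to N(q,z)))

First replace A → B with ¬A ∨ B.
  \neg (\neg (\forall v\, N(v,v)) \lor (\exists p\, N(p,p))) \lor \neg (\exists q\, \forall z\, (\neg N(z,q) \lor N(q,z)))
Push ¬ through the quantifiers and connectives to reach negation normal form:
  (\forall v\, N(v,v)) \land (\forall p\, \neg N(p,p)) \lor (\forall q\, \exists z\, (N(z,q) \land \neg N(q,z)))
Extract every quantifier outward, since the variables are now distinct and don't occur free across branches:
  \forall v\, \forall p\, \forall q\, \exists z\, (N(v,v) \land \neg N(p,p) \lor N(z,q) \land \neg N(q,z))

\forall v\, \forall p\, \forall q\, \exists z\, (N(v,v) \land \neg N(p,p) \lor N(z,q) \land \neg N(q,z))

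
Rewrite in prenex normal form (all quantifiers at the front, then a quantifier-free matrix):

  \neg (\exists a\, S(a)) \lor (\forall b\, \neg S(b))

Push ¬ through the quantifiers and connectives to reach negation normal form:
  (\forall a\, \neg S(a)) \lor (\forall b\, \neg S(b))
All bound variables are already distinct, so no renaming is needed.
Pull the quantifiers to the front (each side's bound variable is not free in the other side):
  \forall a\, \forall b\, (\neg S(a) \lor \neg S(b))

\forall a\, \forall b\, (\neg S(a) \lor \neg S(b))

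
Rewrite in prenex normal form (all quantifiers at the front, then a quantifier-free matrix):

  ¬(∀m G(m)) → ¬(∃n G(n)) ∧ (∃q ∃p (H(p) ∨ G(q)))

∀m ∀n ∃q ∃p (G(m) ∨ ¬G(n) ∧ (H(p) ∨ G(q)))

Rewrite implications/biconditionals: A → B as ¬A ∨ B.
  ¬¬(∀m G(m)) ∨ ¬(∃n G(n)) ∧ (∃q ∃p (H(p) ∨ G(q)))
Drive negations inward (¬∀x A ≡ ∃x ¬A, ¬∃x A ≡ ∀x ¬A, De Morgan for ∧/∨):
  (∀m G(m)) ∨ (∀n ¬G(n)) ∧ (∃q ∃p (H(p) ∨ G(q)))
All bound variables are already distinct, so no renaming is needed.
Finally move all quantifiers to the prefix:
  ∀m ∀n ∃q ∃p (G(m) ∨ ¬G(n) ∧ (H(p) ∨ G(q)))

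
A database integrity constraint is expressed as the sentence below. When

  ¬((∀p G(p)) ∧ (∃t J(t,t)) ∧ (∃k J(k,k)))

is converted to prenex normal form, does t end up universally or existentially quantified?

Drive negations inward (¬∀x A ≡ ∃x ¬A, ¬∃x A ≡ ∀x ¬A, De Morgan for ∧/∨):
  (∃p ¬G(p)) ∨ (∀t ¬J(t,t)) ∨ (∀k ¬J(k,k))
All bound variables are already distinct, so no renaming is needed.
Extract every quantifier outward, since the variables are now distinct and don't occur free across branches:
  ∃p ∀t ∀k (¬G(p) ∨ ¬J(t,t) ∨ ¬J(k,k))
The quantifier ∃t sits under an odd number of negations, so it flips to ∀t.

universal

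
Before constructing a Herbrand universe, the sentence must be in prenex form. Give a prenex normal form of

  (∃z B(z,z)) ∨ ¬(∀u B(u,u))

∃z ∃u (B(z,z) ∨ ¬B(u,u))

Push ¬ through the quantifiers and connectives to reach negation normal form:
  (∃z B(z,z)) ∨ (∃u ¬B(u,u))
Pull the quantifiers to the front (each side's bound variable is not free in the other side):
  ∃z ∃u (B(z,z) ∨ ¬B(u,u))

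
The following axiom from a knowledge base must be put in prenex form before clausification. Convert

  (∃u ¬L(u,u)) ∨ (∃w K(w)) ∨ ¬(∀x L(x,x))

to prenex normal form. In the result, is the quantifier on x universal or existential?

Move each ¬ inward, flipping quantifiers it crosses:
  (∃u ¬L(u,u)) ∨ (∃w K(w)) ∨ (∃x ¬L(x,x))
All bound variables are already distinct, so no renaming is needed.
Pull the quantifiers to the front (each side's bound variable is not free in the other side):
  ∃u ∃w ∃x (¬L(u,u) ∨ K(w) ∨ ¬L(x,x))
The quantifier ∀x sits under an odd number of negations, so it flips to ∃x.

existential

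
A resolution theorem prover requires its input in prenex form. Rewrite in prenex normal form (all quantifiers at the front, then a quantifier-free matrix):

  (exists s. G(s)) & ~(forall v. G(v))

Move each ¬ inward, flipping quantifiers it crosses:
  (exists s. G(s)) & (exists v. ~G(v))
Pull the quantifiers to the front (each side's bound variable is not free in the other side):
  exists s. exists v. (G(s) & ~G(v))

exists s. exists v. (G(s) & ~G(v))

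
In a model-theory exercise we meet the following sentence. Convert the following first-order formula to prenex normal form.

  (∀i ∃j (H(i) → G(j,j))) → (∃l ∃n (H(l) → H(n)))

∃i ∀j ∃l ∃n (H(i) ∧ ¬G(j,j) ∨ ¬H(l) ∨ H(n))

Eliminate → and ↔ using ¬ and ∨.
  ¬(∀i ∃j (¬H(i) ∨ G(j,j))) ∨ (∃l ∃n (¬H(l) ∨ H(n)))
Drive negations inward (¬∀x A ≡ ∃x ¬A, ¬∃x A ≡ ∀x ¬A, De Morgan for ∧/∨):
  (∃i ∀j (H(i) ∧ ¬G(j,j))) ∨ (∃l ∃n (¬H(l) ∨ H(n)))
Pull the quantifiers to the front (each side's bound variable is not free in the other side):
  ∃i ∀j ∃l ∃n (H(i) ∧ ¬G(j,j) ∨ ¬H(l) ∨ H(n))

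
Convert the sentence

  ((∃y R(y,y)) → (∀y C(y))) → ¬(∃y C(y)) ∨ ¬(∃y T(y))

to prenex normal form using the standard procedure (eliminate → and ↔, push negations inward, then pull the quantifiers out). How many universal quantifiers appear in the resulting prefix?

2

Rewrite implications/biconditionals: A → B as ¬A ∨ B.
  ¬(¬(∃y R(y,y)) ∨ (∀y C(y))) ∨ ¬(∃y C(y)) ∨ ¬(∃y T(y))
Drive negations inward (¬∀x A ≡ ∃x ¬A, ¬∃x A ≡ ∀x ¬A, De Morgan for ∧/∨):
  (∃y R(y,y)) ∧ (∃y ¬C(y)) ∨ (∀y ¬C(y)) ∨ (∀y ¬T(y))
Standardize variables apart so no two quantifiers bind the same name: y↦w1, y↦v, y↦c.
  (∃y R(y,y)) ∧ (∃w1 ¬C(w1)) ∨ (∀v ¬C(v)) ∨ (∀c ¬T(c))
Finally move all quantifiers to the prefix:
  ∃y ∃w1 ∀v ∀c (R(y,y) ∧ ¬C(w1) ∨ ¬C(v) ∨ ¬T(c))
The prefix is ∃y ∃w1 ∀v ∀c: 2 universal, 2 existential.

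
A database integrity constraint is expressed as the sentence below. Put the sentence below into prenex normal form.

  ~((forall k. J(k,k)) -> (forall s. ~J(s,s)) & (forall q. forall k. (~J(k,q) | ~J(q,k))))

forall k. exists s. exists q. exists p. (J(k,k) & (J(s,s) | J(p,q) & J(q,p)))

First replace A → B with ¬A ∨ B.
  ~(~(forall k. J(k,k)) | (forall s. ~J(s,s)) & (forall q. forall k. (~J(k,q) | ~J(q,k))))
Drive negations inward (¬∀x A ≡ ∃x ¬A, ¬∃x A ≡ ∀x ¬A, De Morgan for ∧/∨):
  (forall k. J(k,k)) & ((exists s. J(s,s)) | (exists q. exists k. (J(k,q) & J(q,k))))
Rename bound variables to avoid capture: k↦p.
  (forall k. J(k,k)) & ((exists s. J(s,s)) | (exists q. exists p. (J(p,q) & J(q,p))))
Pull the quantifiers to the front (each side's bound variable is not free in the other side):
  forall k. exists s. exists q. exists p. (J(k,k) & (J(s,s) | J(p,q) & J(q,p)))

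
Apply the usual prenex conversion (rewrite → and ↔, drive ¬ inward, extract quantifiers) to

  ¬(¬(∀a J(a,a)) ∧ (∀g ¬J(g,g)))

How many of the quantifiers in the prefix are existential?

1

Move each ¬ inward, flipping quantifiers it crosses:
  (∀a J(a,a)) ∨ (∃g J(g,g))
Pull the quantifiers to the front (each side's bound variable is not free in the other side):
  ∀a ∃g (J(a,a) ∨ J(g,g))
The prefix is ∀a ∃g: 1 universal, 1 existential.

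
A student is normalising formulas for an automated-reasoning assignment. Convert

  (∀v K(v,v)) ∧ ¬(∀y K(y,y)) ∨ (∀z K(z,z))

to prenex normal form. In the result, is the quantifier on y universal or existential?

existential

Drive negations inward (¬∀x A ≡ ∃x ¬A, ¬∃x A ≡ ∀x ¬A, De Morgan for ∧/∨):
  (∀v K(v,v)) ∧ (∃y ¬K(y,y)) ∨ (∀z K(z,z))
All bound variables are already distinct, so no renaming is needed.
Extract every quantifier outward, since the variables are now distinct and don't occur free across branches:
  ∀v ∃y ∀z (K(v,v) ∧ ¬K(y,y) ∨ K(z,z))
The quantifier ∀y sits under an odd number of negations, so it flips to ∃y.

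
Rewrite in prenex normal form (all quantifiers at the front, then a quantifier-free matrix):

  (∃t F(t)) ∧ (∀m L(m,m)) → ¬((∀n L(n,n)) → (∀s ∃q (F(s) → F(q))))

Eliminate → and ↔ using ¬ and ∨.
  ¬((∃t F(t)) ∧ (∀m L(m,m))) ∨ ¬(¬(∀n L(n,n)) ∨ (∀s ∃q (¬F(s) ∨ F(q))))
Move each ¬ inward, flipping quantifiers it crosses:
  (∀t ¬F(t)) ∨ (∃m ¬L(m,m)) ∨ (∀n L(n,n)) ∧ (∃s ∀q (F(s) ∧ ¬F(q)))
All bound variables are already distinct, so no renaming is needed.
Pull the quantifiers to the front (each side's bound variable is not free in the other side):
  ∀t ∃m ∀n ∃s ∀q (¬F(t) ∨ ¬L(m,m) ∨ L(n,n) ∧ F(s) ∧ ¬F(q))

∀t ∃m ∀n ∃s ∀q (¬F(t) ∨ ¬L(m,m) ∨ L(n,n) ∧ F(s) ∧ ¬F(q))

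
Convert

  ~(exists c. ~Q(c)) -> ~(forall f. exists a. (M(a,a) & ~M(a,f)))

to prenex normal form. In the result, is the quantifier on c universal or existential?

existential

First replace A → B with ¬A ∨ B.
  ~~(exists c. ~Q(c)) | ~(forall f. exists a. (M(a,a) & ~M(a,f)))
Drive negations inward (¬∀x A ≡ ∃x ¬A, ¬∃x A ≡ ∀x ¬A, De Morgan for ∧/∨):
  (exists c. ~Q(c)) | (exists f. forall a. (~M(a,a) | M(a,f)))
Finally move all quantifiers to the prefix:
  exists c. exists f. forall a. (~Q(c) | ~M(a,a) | M(a,f))
The quantifier exists c sits under an even number of negations (counting the antecedent side of each →), so it remains existential.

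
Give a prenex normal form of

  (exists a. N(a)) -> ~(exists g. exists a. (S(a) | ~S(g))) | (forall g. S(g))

forall a. forall g. forall t. forall c. (~N(a) | ~S(t) & S(g) | S(c))

Rewrite implications/biconditionals: A → B as ¬A ∨ B.
  ~(exists a. N(a)) | ~(exists g. exists a. (S(a) | ~S(g))) | (forall g. S(g))
Drive negations inward (¬∀x A ≡ ∃x ¬A, ¬∃x A ≡ ∀x ¬A, De Morgan for ∧/∨):
  (forall a. ~N(a)) | (forall g. forall a. (~S(a) & S(g))) | (forall g. S(g))
Rename bound variables to avoid capture: a↦t, g↦c.
  (forall a. ~N(a)) | (forall g. forall t. (~S(t) & S(g))) | (forall c. S(c))
Pull the quantifiers to the front (each side's bound variable is not free in the other side):
  forall a. forall g. forall t. forall c. (~N(a) | ~S(t) & S(g) | S(c))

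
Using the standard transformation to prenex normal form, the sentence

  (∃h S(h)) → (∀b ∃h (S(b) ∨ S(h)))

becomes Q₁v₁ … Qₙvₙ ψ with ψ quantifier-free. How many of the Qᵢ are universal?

2

Rewrite implications/biconditionals: A → B as ¬A ∨ B.
  ¬(∃h S(h)) ∨ (∀b ∃h (S(b) ∨ S(h)))
Push ¬ through the quantifiers and connectives to reach negation normal form:
  (∀h ¬S(h)) ∨ (∀b ∃h (S(b) ∨ S(h)))
Give each quantifier a distinct variable: h↦s.
  (∀h ¬S(h)) ∨ (∀b ∃s (S(b) ∨ S(s)))
Finally move all quantifiers to the prefix:
  ∀h ∀b ∃s (¬S(h) ∨ S(b) ∨ S(s))
The prefix is ∀h ∀b ∃s: 2 universal, 1 existential.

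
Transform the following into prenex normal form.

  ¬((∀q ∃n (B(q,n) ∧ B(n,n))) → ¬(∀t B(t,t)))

∀q ∃n ∀t (B(q,n) ∧ B(n,n) ∧ B(t,t))

Rewrite implications/biconditionals: A → B as ¬A ∨ B.
  ¬(¬(∀q ∃n (B(q,n) ∧ B(n,n))) ∨ ¬(∀t B(t,t)))
Push ¬ through the quantifiers and connectives to reach negation normal form:
  (∀q ∃n (B(q,n) ∧ B(n,n))) ∧ (∀t B(t,t))
All bound variables are already distinct, so no renaming is needed.
Finally move all quantifiers to the prefix:
  ∀q ∃n ∀t (B(q,n) ∧ B(n,n) ∧ B(t,t))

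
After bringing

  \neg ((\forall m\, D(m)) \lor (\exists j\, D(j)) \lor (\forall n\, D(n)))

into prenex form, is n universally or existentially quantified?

Move each ¬ inward, flipping quantifiers it crosses:
  (\exists m\, \neg D(m)) \land (\forall j\, \neg D(j)) \land (\exists n\, \neg D(n))
All bound variables are already distinct, so no renaming is needed.
Pull the quantifiers to the front (each side's bound variable is not free in the other side):
  \exists m\, \forall j\, \exists n\, (\neg D(m) \land \neg D(j) \land \neg D(n))
The quantifier \forall n sits under an odd number of negations, so it flips to \exists n.

existential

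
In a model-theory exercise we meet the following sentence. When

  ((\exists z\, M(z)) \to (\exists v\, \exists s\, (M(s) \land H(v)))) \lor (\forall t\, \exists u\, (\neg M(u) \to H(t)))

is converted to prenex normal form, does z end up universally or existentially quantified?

universal

Eliminate → and ↔ using ¬ and ∨.
  \neg (\exists z\, M(z)) \lor (\exists v\, \exists s\, (M(s) \land H(v))) \lor (\forall t\, \exists u\, (\neg \neg M(u) \lor H(t)))
Drive negations inward (¬∀x A ≡ ∃x ¬A, ¬∃x A ≡ ∀x ¬A, De Morgan for ∧/∨):
  (\forall z\, \neg M(z)) \lor (\exists v\, \exists s\, (M(s) \land H(v))) \lor (\forall t\, \exists u\, (M(u) \lor H(t)))
Pull the quantifiers to the front (each side's bound variable is not free in the other side):
  \forall z\, \exists v\, \exists s\, \forall t\, \exists u\, (\neg M(z) \lor M(s) \land H(v) \lor M(u) \lor H(t))
The quantifier \exists z sits under an odd number of negations (counting the antecedent side of each →), so it flips to \forall z.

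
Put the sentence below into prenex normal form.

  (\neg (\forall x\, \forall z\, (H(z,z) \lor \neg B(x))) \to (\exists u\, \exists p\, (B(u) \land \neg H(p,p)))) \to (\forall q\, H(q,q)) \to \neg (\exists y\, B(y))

\exists x\, \exists z\, \forall u\, \forall p\, \exists q\, \forall y\, (\neg H(z,z) \land B(x) \land (\neg B(u) \lor H(p,p)) \lor \neg H(q,q) \lor \neg B(y))

First replace A → B with ¬A ∨ B.
  \neg (\neg \neg (\forall x\, \forall z\, (H(z,z) \lor \neg B(x))) \lor (\exists u\, \exists p\, (B(u) \land \neg H(p,p)))) \lor \neg (\forall q\, H(q,q)) \lor \neg (\exists y\, B(y))
Push ¬ through the quantifiers and connectives to reach negation normal form:
  (\exists x\, \exists z\, (\neg H(z,z) \land B(x))) \land (\forall u\, \forall p\, (\neg B(u) \lor H(p,p))) \lor (\exists q\, \neg H(q,q)) \lor (\forall y\, \neg B(y))
Finally move all quantifiers to the prefix:
  \exists x\, \exists z\, \forall u\, \forall p\, \exists q\, \forall y\, (\neg H(z,z) \land B(x) \land (\neg B(u) \lor H(p,p)) \lor \neg H(q,q) \lor \neg B(y))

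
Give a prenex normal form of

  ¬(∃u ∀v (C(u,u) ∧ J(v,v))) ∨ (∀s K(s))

∀u ∃v ∀s (¬C(u,u) ∨ ¬J(v,v) ∨ K(s))

Push ¬ through the quantifiers and connectives to reach negation normal form:
  (∀u ∃v (¬C(u,u) ∨ ¬J(v,v))) ∨ (∀s K(s))
Pull the quantifiers to the front (each side's bound variable is not free in the other side):
  ∀u ∃v ∀s (¬C(u,u) ∨ ¬J(v,v) ∨ K(s))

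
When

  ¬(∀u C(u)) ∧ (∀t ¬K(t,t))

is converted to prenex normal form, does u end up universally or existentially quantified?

Drive negations inward (¬∀x A ≡ ∃x ¬A, ¬∃x A ≡ ∀x ¬A, De Morgan for ∧/∨):
  (∃u ¬C(u)) ∧ (∀t ¬K(t,t))
All bound variables are already distinct, so no renaming is needed.
Extract every quantifier outward, since the variables are now distinct and don't occur free across branches:
  ∃u ∀t (¬C(u) ∧ ¬K(t,t))
The quantifier ∀u sits under an odd number of negations, so it flips to ∃u.

existential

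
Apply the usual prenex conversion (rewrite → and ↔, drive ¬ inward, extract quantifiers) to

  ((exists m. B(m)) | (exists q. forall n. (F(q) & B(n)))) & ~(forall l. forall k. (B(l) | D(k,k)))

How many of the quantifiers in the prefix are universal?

Push ¬ through the quantifiers and connectives to reach negation normal form:
  ((exists m. B(m)) | (exists q. forall n. (F(q) & B(n)))) & (exists l. exists k. (~B(l) & ~D(k,k)))
Pull the quantifiers to the front (each side's bound variable is not free in the other side):
  exists m. exists q. forall n. exists l. exists k. ((B(m) | F(q) & B(n)) & ~B(l) & ~D(k,k))
The prefix is exists m exists q forall n exists l exists k: 1 universal, 4 existential.

1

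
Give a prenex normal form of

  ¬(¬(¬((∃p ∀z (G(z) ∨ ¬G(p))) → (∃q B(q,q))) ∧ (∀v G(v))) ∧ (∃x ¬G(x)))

First replace A → B with ¬A ∨ B.
  ¬(¬(¬(¬(∃p ∀z (G(z) ∨ ¬G(p))) ∨ (∃q B(q,q))) ∧ (∀v G(v))) ∧ (∃x ¬G(x)))
Push ¬ through the quantifiers and connectives to reach negation normal form:
  (∃p ∀z (G(z) ∨ ¬G(p))) ∧ (∀q ¬B(q,q)) ∧ (∀v G(v)) ∨ (∀x G(x))
All bound variables are already distinct, so no renaming is needed.
Finally move all quantifiers to the prefix:
  ∃p ∀z ∀q ∀v ∀x ((G(z) ∨ ¬G(p)) ∧ ¬B(q,q) ∧ G(v) ∨ G(x))

∃p ∀z ∀q ∀v ∀x ((G(z) ∨ ¬G(p)) ∧ ¬B(q,q) ∧ G(v) ∨ G(x))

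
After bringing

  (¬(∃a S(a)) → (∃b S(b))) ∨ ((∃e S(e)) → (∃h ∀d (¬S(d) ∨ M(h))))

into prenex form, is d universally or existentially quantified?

universal

First replace A → B with ¬A ∨ B.
  ¬¬(∃a S(a)) ∨ (∃b S(b)) ∨ ¬(∃e S(e)) ∨ (∃h ∀d (¬S(d) ∨ M(h)))
Drive negations inward (¬∀x A ≡ ∃x ¬A, ¬∃x A ≡ ∀x ¬A, De Morgan for ∧/∨):
  (∃a S(a)) ∨ (∃b S(b)) ∨ (∀e ¬S(e)) ∨ (∃h ∀d (¬S(d) ∨ M(h)))
All bound variables are already distinct, so no renaming is needed.
Pull the quantifiers to the front (each side's bound variable is not free in the other side):
  ∃a ∃b ∀e ∃h ∀d (S(a) ∨ S(b) ∨ ¬S(e) ∨ ¬S(d) ∨ M(h))
The quantifier ∀d sits under an even number of negations (counting the antecedent side of each →), so it remains universal.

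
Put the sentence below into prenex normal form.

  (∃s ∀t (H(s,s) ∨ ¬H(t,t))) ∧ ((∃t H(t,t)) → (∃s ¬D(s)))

∃s ∀t ∀u ∃q ((H(s,s) ∨ ¬H(t,t)) ∧ (¬H(u,u) ∨ ¬D(q)))

Rewrite implications/biconditionals: A → B as ¬A ∨ B.
  (∃s ∀t (H(s,s) ∨ ¬H(t,t))) ∧ (¬(∃t H(t,t)) ∨ (∃s ¬D(s)))
Push ¬ through the quantifiers and connectives to reach negation normal form:
  (∃s ∀t (H(s,s) ∨ ¬H(t,t))) ∧ ((∀t ¬H(t,t)) ∨ (∃s ¬D(s)))
Standardize variables apart so no two quantifiers bind the same name: t↦u, s↦q.
  (∃s ∀t (H(s,s) ∨ ¬H(t,t))) ∧ ((∀u ¬H(u,u)) ∨ (∃q ¬D(q)))
Finally move all quantifiers to the prefix:
  ∃s ∀t ∀u ∃q ((H(s,s) ∨ ¬H(t,t)) ∧ (¬H(u,u) ∨ ¬D(q)))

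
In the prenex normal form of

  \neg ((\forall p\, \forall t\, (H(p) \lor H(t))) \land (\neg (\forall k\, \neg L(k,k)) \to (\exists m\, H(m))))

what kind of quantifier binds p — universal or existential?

existential

Rewrite implications/biconditionals: A → B as ¬A ∨ B.
  \neg ((\forall p\, \forall t\, (H(p) \lor H(t))) \land (\neg \neg (\forall k\, \neg L(k,k)) \lor (\exists m\, H(m))))
Move each ¬ inward, flipping quantifiers it crosses:
  (\exists p\, \exists t\, (\neg H(p) \land \neg H(t))) \lor (\exists k\, L(k,k)) \land (\forall m\, \neg H(m))
Pull the quantifiers to the front (each side's bound variable is not free in the other side):
  \exists p\, \exists t\, \exists k\, \forall m\, (\neg H(p) \land \neg H(t) \lor L(k,k) \land \neg H(m))
The quantifier \forall p sits under an odd number of negations (counting the antecedent side of each →), so it flips to \exists p.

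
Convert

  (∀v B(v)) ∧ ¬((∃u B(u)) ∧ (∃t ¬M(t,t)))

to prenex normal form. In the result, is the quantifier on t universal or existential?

universal

Push ¬ through the quantifiers and connectives to reach negation normal form:
  (∀v B(v)) ∧ ((∀u ¬B(u)) ∨ (∀t M(t,t)))
Finally move all quantifiers to the prefix:
  ∀v ∀u ∀t (B(v) ∧ (¬B(u) ∨ M(t,t)))
The quantifier ∃t sits under an odd number of negations, so it flips to ∀t.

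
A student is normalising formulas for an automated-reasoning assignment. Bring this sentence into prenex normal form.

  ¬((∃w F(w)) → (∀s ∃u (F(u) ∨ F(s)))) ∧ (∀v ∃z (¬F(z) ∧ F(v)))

∃w ∃s ∀u ∀v ∃z (F(w) ∧ ¬F(u) ∧ ¬F(s) ∧ ¬F(z) ∧ F(v))

First replace A → B with ¬A ∨ B.
  ¬(¬(∃w F(w)) ∨ (∀s ∃u (F(u) ∨ F(s)))) ∧ (∀v ∃z (¬F(z) ∧ F(v)))
Push ¬ through the quantifiers and connectives to reach negation normal form:
  (∃w F(w)) ∧ (∃s ∀u (¬F(u) ∧ ¬F(s))) ∧ (∀v ∃z (¬F(z) ∧ F(v)))
Extract every quantifier outward, since the variables are now distinct and don't occur free across branches:
  ∃w ∃s ∀u ∀v ∃z (F(w) ∧ ¬F(u) ∧ ¬F(s) ∧ ¬F(z) ∧ F(v))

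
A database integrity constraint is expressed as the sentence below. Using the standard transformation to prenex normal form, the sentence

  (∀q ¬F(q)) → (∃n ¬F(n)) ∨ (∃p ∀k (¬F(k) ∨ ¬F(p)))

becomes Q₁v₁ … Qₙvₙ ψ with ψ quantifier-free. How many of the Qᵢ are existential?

3

Eliminate → and ↔ using ¬ and ∨.
  ¬(∀q ¬F(q)) ∨ (∃n ¬F(n)) ∨ (∃p ∀k (¬F(k) ∨ ¬F(p)))
Move each ¬ inward, flipping quantifiers it crosses:
  (∃q F(q)) ∨ (∃n ¬F(n)) ∨ (∃p ∀k (¬F(k) ∨ ¬F(p)))
All bound variables are already distinct, so no renaming is needed.
Pull the quantifiers to the front (each side's bound variable is not free in the other side):
  ∃q ∃n ∃p ∀k (F(q) ∨ ¬F(n) ∨ ¬F(k) ∨ ¬F(p))
The prefix is ∃q ∃n ∃p ∀k: 1 universal, 3 existential.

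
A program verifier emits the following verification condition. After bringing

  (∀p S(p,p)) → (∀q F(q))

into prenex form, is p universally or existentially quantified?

First replace A → B with ¬A ∨ B.
  ¬(∀p S(p,p)) ∨ (∀q F(q))
Move each ¬ inward, flipping quantifiers it crosses:
  (∃p ¬S(p,p)) ∨ (∀q F(q))
All bound variables are already distinct, so no renaming is needed.
Pull the quantifiers to the front (each side's bound variable is not free in the other side):
  ∃p ∀q (¬S(p,p) ∨ F(q))
The quantifier ∀p sits under an odd number of negations (counting the antecedent side of each →), so it flips to ∃p.

existential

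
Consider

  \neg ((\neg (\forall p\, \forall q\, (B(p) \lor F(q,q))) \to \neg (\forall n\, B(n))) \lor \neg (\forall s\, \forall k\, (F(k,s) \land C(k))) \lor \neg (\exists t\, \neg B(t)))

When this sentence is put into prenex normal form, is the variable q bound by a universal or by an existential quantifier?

existential

Rewrite implications/biconditionals: A → B as ¬A ∨ B.
  \neg (\neg \neg (\forall p\, \forall q\, (B(p) \lor F(q,q))) \lor \neg (\forall n\, B(n)) \lor \neg (\forall s\, \forall k\, (F(k,s) \land C(k))) \lor \neg (\exists t\, \neg B(t)))
Drive negations inward (¬∀x A ≡ ∃x ¬A, ¬∃x A ≡ ∀x ¬A, De Morgan for ∧/∨):
  (\exists p\, \exists q\, (\neg B(p) \land \neg F(q,q))) \land (\forall n\, B(n)) \land (\forall s\, \forall k\, (F(k,s) \land C(k))) \land (\exists t\, \neg B(t))
All bound variables are already distinct, so no renaming is needed.
Extract every quantifier outward, since the variables are now distinct and don't occur free across branches:
  \exists p\, \exists q\, \forall n\, \forall s\, \forall k\, \exists t\, (\neg B(p) \land \neg F(q,q) \land B(n) \land F(k,s) \land C(k) \land \neg B(t))
The quantifier \forall q sits under an odd number of negations (counting the antecedent side of each →), so it flips to \exists q.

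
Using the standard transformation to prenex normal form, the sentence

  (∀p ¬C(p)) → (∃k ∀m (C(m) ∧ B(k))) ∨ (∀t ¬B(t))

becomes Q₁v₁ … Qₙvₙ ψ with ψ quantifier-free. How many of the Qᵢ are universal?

Eliminate → and ↔ using ¬ and ∨.
  ¬(∀p ¬C(p)) ∨ (∃k ∀m (C(m) ∧ B(k))) ∨ (∀t ¬B(t))
Push ¬ through the quantifiers and connectives to reach negation normal form:
  (∃p C(p)) ∨ (∃k ∀m (C(m) ∧ B(k))) ∨ (∀t ¬B(t))
Finally move all quantifiers to the prefix:
  ∃p ∃k ∀m ∀t (C(p) ∨ C(m) ∧ B(k) ∨ ¬B(t))
The prefix is ∃p ∃k ∀m ∀t: 2 universal, 2 existential.

2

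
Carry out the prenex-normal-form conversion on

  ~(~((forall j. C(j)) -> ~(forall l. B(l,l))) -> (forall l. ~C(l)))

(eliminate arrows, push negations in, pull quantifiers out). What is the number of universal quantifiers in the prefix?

2

Rewrite implications/biconditionals: A → B as ¬A ∨ B.
  ~(~~(~(forall j. C(j)) | ~(forall l. B(l,l))) | (forall l. ~C(l)))
Drive negations inward (¬∀x A ≡ ∃x ¬A, ¬∃x A ≡ ∀x ¬A, De Morgan for ∧/∨):
  (forall j. C(j)) & (forall l. B(l,l)) & (exists l. C(l))
Standardize variables apart so no two quantifiers bind the same name: l↦r.
  (forall j. C(j)) & (forall l. B(l,l)) & (exists r. C(r))
Pull the quantifiers to the front (each side's bound variable is not free in the other side):
  forall j. forall l. exists r. (C(j) & B(l,l) & C(r))
The prefix is forall j forall l exists r: 2 universal, 1 existential.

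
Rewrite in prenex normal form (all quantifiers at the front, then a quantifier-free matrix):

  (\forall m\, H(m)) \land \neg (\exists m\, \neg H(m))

Push ¬ through the quantifiers and connectives to reach negation normal form:
  (\forall m\, H(m)) \land (\forall m\, H(m))
Give each quantifier a distinct variable: m↦p.
  (\forall m\, H(m)) \land (\forall p\, H(p))
Finally move all quantifiers to the prefix:
  \forall m\, \forall p\, (H(m) \land H(p))

\forall m\, \forall p\, (H(m) \land H(p))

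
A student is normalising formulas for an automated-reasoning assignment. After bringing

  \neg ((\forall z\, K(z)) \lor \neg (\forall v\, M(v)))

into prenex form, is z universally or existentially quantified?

existential

Push ¬ through the quantifiers and connectives to reach negation normal form:
  (\exists z\, \neg K(z)) \land (\forall v\, M(v))
Pull the quantifiers to the front (each side's bound variable is not free in the other side):
  \exists z\, \forall v\, (\neg K(z) \land M(v))
The quantifier \forall z sits under an odd number of negations, so it flips to \exists z.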